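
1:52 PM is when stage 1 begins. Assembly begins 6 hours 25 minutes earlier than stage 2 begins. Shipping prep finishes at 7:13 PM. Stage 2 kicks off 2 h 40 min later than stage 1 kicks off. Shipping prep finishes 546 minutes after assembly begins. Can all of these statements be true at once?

Yes

Stage 2 starts at 1:52 PM + 160 min = 4:32 PM.
Assembly starts at 4:32 PM − 385 min = 10:07 AM.
Shipping prep ends at 10:07 AM + 546 min = 7:13 PM.
That matches the stated 7:13 PM, so the schedule is consistent.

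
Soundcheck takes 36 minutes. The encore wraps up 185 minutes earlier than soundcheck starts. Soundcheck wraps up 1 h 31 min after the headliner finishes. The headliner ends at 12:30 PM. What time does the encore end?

10:20 AM

Soundcheck ends at 12:30 PM + 91 min = 2:01 PM.
Soundcheck starts at 2:01 PM − 36 min = 1:25 PM.
The encore ends at 1:25 PM − 185 min = 10:20 AM.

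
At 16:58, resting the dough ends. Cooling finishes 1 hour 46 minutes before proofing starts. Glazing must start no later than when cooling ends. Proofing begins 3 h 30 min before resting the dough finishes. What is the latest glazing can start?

11:42

Proofing starts at 16:58 − 210 min = 13:28.
Cooling ends at 13:28 − 106 min = 11:42.
Glazing is bounded by cooling, so the latest it can start is 11:42.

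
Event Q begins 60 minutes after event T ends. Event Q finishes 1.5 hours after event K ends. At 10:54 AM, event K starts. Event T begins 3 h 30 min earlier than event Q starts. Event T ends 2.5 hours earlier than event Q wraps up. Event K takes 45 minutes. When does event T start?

8:09 AM

Event K ends at 10:54 AM + 45 min = 11:39 AM.
Event Q ends at 11:39 AM + 90 min = 1:09 PM.
Event T ends at 1:09 PM − 150 min = 10:39 AM.
Event Q starts at 10:39 AM + 60 min = 11:39 AM.
Event T starts at 11:39 AM − 210 min = 8:09 AM.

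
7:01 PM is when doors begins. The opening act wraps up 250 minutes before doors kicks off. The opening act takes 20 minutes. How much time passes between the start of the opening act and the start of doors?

The opening act ends at 7:01 PM − 250 min = 2:51 PM.
The opening act starts at 2:51 PM − 20 min = 2:31 PM.
From 2:31 PM to 7:01 PM is 4 h 30 min.

4 h 30 min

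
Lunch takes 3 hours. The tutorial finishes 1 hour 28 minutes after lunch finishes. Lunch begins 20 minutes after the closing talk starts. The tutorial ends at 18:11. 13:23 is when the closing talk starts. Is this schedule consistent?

Yes

Lunch starts at 13:23 + 20 min = 13:43.
Lunch ends at 13:43 + 180 min = 16:43.
The tutorial ends at 16:43 + 88 min = 18:11.
That matches the stated 18:11, so the schedule is consistent.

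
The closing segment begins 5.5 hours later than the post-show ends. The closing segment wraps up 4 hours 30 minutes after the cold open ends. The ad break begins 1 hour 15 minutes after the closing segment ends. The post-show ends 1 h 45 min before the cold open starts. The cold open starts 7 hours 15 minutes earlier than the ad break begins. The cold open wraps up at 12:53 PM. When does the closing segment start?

The closing segment ends at 12:53 PM + 270 min = 5:23 PM.
The ad break starts at 5:23 PM + 75 min = 6:38 PM.
The cold open starts at 6:38 PM − 435 min = 11:23 AM.
The post-show ends at 11:23 AM − 105 min = 9:38 AM.
The closing segment starts at 9:38 AM + 330 min = 3:08 PM.

3:08 PM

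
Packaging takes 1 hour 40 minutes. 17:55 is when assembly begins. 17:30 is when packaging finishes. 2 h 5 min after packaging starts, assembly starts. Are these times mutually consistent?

Packaging starts at 17:30 − 100 min = 15:50.
Assembly starts at 15:50 + 125 min = 17:55.
That matches the stated 17:55, so the schedule is consistent.

Yes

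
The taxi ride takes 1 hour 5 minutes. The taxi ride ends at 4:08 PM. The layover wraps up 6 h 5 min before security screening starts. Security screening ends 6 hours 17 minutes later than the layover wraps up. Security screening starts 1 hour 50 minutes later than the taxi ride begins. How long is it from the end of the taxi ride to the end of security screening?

57 minutes

The taxi ride starts at 4:08 PM − 65 min = 3:03 PM.
Security screening starts at 3:03 PM + 110 min = 4:53 PM.
The layover ends at 4:53 PM − 365 min = 10:48 AM.
Security screening ends at 10:48 AM + 377 min = 5:05 PM.
From 4:08 PM to 5:05 PM is 57 minutes.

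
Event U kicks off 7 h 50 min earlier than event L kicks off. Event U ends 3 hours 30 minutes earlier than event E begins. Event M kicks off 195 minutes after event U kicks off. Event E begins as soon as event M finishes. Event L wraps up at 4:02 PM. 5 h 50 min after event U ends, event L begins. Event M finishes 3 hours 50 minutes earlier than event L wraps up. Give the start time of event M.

9:57 AM

Event M ends at 4:02 PM − 230 min = 12:12 PM.
So event E starts at 12:12 PM.
Event U ends at 12:12 PM − 210 min = 8:42 AM.
Event L starts at 8:42 AM + 350 min = 2:32 PM.
Event U starts at 2:32 PM − 470 min = 6:42 AM.
Event M starts at 6:42 AM + 195 min = 9:57 AM.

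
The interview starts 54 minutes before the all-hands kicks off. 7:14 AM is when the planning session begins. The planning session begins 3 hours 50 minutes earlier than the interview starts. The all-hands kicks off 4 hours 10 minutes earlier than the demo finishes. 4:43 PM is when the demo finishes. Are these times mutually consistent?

The all-hands starts at 4:43 PM − 250 min = 12:33 PM.
The interview starts at 12:33 PM − 54 min = 11:39 AM.
The planning session starts at 11:39 AM − 230 min = 7:49 AM.
But the planning session is also said to start at 7:14 AM — a 35-minute conflict.

No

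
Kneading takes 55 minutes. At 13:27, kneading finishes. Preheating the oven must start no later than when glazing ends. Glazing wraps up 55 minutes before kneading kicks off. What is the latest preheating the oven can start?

Kneading starts at 13:27 − 55 min = 12:32.
Glazing ends at 12:32 − 55 min = 11:37.
Preheating the oven is bounded by glazing, so the latest it can start is 11:37.

11:37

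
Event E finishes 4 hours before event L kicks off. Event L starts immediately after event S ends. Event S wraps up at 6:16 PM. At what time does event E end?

Event L starts at 6:16 PM.
Event E ends at 6:16 PM − 240 min = 2:16 PM.

2:16 PM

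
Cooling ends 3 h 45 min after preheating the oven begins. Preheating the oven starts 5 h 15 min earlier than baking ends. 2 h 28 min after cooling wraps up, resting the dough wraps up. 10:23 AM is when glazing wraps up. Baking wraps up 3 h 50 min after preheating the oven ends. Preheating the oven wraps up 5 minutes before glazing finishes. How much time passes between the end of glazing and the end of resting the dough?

Preheating the oven ends at 10:23 AM − 5 min = 10:18 AM.
Baking ends at 10:18 AM + 230 min = 2:08 PM.
Preheating the oven starts at 2:08 PM − 315 min = 8:53 AM.
Cooling ends at 8:53 AM + 225 min = 12:38 PM.
Resting the dough ends at 12:38 PM + 148 min = 3:06 PM.
From 10:23 AM to 3:06 PM is 4 hours 43 minutes.

4 hours 43 minutes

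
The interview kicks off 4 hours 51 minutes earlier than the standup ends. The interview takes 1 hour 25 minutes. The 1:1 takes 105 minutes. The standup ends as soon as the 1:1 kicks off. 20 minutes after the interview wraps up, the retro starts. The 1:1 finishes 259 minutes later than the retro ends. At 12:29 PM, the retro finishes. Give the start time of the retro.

The 1:1 ends at 12:29 PM + 259 min = 4:48 PM.
The 1:1 starts at 4:48 PM − 105 min = 3:03 PM.
So the standup ends at 3:03 PM.
The interview starts at 3:03 PM − 291 min = 10:12 AM.
The interview ends at 10:12 AM + 85 min = 11:37 AM.
The retro starts at 11:37 AM + 20 min = 11:57 AM.

11:57 AM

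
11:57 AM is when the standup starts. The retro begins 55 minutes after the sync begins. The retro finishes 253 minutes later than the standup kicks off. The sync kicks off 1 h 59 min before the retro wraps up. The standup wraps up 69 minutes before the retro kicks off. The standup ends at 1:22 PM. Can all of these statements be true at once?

The retro ends at 11:57 AM + 253 min = 4:10 PM.
The sync starts at 4:10 PM − 119 min = 2:11 PM.
The retro starts at 2:11 PM + 55 min = 3:06 PM.
The standup ends at 3:06 PM − 69 min = 1:57 PM.
But the standup is also said to end at 1:22 PM — a 35-minute conflict.

No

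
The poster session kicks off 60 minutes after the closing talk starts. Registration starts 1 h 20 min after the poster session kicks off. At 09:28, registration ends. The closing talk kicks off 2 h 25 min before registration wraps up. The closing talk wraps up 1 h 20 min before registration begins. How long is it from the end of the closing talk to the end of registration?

The closing talk starts at 09:28 − 145 min = 07:03.
The poster session starts at 07:03 + 60 min = 08:03.
Registration starts at 08:03 + 80 min = 09:23.
The closing talk ends at 09:23 − 80 min = 08:03.
From 08:03 to 09:28 is 1 hour 25 minutes.

1 hour 25 minutes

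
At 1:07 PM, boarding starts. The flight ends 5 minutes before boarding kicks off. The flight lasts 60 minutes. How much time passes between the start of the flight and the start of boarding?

1 hour 5 minutes

The flight ends at 1:07 PM − 5 min = 1:02 PM.
The flight starts at 1:02 PM − 60 min = 12:02 PM.
From 12:02 PM to 1:07 PM is 1 hour 5 minutes.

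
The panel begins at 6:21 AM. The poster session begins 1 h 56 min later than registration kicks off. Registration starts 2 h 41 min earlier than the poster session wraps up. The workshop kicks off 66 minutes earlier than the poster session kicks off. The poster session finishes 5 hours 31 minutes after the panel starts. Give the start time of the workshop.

10:01 AM

The poster session ends at 6:21 AM + 331 min = 11:52 AM.
Registration starts at 11:52 AM − 161 min = 9:11 AM.
The poster session starts at 9:11 AM + 116 min = 11:07 AM.
The workshop starts at 11:07 AM − 66 min = 10:01 AM.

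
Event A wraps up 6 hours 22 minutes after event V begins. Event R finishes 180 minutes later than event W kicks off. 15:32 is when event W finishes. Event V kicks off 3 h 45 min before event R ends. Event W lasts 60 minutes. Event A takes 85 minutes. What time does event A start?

Event W starts at 15:32 − 60 min = 14:32.
Event R ends at 14:32 + 180 min = 17:32.
Event V starts at 17:32 − 225 min = 13:47.
Event A ends at 13:47 + 382 min = 20:09.
Event A starts at 20:09 − 85 min = 18:44.

18:44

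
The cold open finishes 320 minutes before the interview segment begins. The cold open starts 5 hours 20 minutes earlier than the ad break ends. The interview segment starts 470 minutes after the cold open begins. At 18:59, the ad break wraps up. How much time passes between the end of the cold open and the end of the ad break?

The cold open starts at 18:59 − 320 min = 13:39.
The interview segment starts at 13:39 + 470 min = 21:29.
The cold open ends at 21:29 − 320 min = 16:09.
From 16:09 to 18:59 is 2 h 50 min.

2 h 50 min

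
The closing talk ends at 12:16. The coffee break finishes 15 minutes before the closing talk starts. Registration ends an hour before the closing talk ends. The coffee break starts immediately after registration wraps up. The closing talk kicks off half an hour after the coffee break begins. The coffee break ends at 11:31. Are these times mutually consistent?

Registration ends at 12:16 − 60 min = 11:16.
So the coffee break starts at 11:16.
The closing talk starts at 11:16 + 30 min = 11:46.
The coffee break ends at 11:46 − 15 min = 11:31.
That matches the stated 11:31, so the schedule is consistent.

Yes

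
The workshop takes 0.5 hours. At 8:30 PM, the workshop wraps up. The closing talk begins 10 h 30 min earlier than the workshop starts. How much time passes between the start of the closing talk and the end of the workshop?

660 minutes

The workshop starts at 8:30 PM − 30 min = 8:00 PM.
The closing talk starts at 8:00 PM − 630 min = 9:30 AM.
From 9:30 AM to 8:30 PM is 660 minutes.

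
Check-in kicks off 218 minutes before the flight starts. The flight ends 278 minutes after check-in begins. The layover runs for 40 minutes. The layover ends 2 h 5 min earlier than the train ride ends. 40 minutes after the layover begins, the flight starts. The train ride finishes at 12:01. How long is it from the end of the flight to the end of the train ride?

65 minutes

The layover ends at 12:01 − 125 min = 09:56.
The layover starts at 09:56 − 40 min = 09:16.
The flight starts at 09:16 + 40 min = 09:56.
Check-in starts at 09:56 − 218 min = 06:18.
The flight ends at 06:18 + 278 min = 10:56.
From 10:56 to 12:01 is 65 minutes.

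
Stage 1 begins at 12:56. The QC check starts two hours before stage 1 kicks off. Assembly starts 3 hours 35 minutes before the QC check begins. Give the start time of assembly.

The QC check starts at 12:56 − 120 min = 10:56.
Assembly starts at 10:56 − 215 min = 07:21.

07:21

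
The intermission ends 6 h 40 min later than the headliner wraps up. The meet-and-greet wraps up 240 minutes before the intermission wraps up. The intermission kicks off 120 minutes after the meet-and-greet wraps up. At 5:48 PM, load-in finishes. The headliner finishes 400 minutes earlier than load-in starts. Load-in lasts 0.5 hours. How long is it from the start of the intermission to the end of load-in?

150 minutes

Load-in starts at 5:48 PM − 30 min = 5:18 PM.
The headliner ends at 5:18 PM − 400 min = 10:38 AM.
The intermission ends at 10:38 AM + 400 min = 5:18 PM.
The meet-and-greet ends at 5:18 PM − 240 min = 1:18 PM.
The intermission starts at 1:18 PM + 120 min = 3:18 PM.
From 3:18 PM to 5:48 PM is 150 minutes.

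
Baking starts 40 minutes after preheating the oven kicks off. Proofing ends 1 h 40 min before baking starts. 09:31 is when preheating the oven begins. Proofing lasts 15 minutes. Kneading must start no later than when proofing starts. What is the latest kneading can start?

08:16

Baking starts at 09:31 + 40 min = 10:11.
Proofing ends at 10:11 − 100 min = 08:31.
Proofing starts at 08:31 − 15 min = 08:16.
Kneading is bounded by proofing, so the latest it can start is 08:16.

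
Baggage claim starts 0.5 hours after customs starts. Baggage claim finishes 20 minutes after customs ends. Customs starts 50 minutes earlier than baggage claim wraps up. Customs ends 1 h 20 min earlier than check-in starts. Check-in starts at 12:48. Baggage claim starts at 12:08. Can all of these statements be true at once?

No

Customs ends at 12:48 − 80 min = 11:28.
Baggage claim ends at 11:28 + 20 min = 11:48.
Customs starts at 11:48 − 50 min = 10:58.
Baggage claim starts at 10:58 + 30 min = 11:28.
But baggage claim is also said to start at 12:08 — a 40-minute conflict.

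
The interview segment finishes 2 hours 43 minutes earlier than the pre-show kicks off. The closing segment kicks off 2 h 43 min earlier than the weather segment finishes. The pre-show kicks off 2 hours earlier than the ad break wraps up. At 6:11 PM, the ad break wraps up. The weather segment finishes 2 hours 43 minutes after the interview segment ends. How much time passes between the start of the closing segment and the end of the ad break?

4 hours 43 minutes

The pre-show starts at 6:11 PM − 120 min = 4:11 PM.
The interview segment ends at 4:11 PM − 163 min = 1:28 PM.
The weather segment ends at 1:28 PM + 163 min = 4:11 PM.
The closing segment starts at 4:11 PM − 163 min = 1:28 PM.
From 1:28 PM to 6:11 PM is 4 hours 43 minutes.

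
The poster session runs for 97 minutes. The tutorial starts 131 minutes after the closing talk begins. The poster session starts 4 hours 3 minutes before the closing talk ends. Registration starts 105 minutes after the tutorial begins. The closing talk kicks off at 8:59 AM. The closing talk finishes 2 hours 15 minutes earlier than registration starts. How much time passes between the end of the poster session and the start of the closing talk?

The tutorial starts at 8:59 AM + 131 min = 11:10 AM.
Registration starts at 11:10 AM + 105 min = 12:55 PM.
The closing talk ends at 12:55 PM − 135 min = 10:40 AM.
The poster session starts at 10:40 AM − 243 min = 6:37 AM.
The poster session ends at 6:37 AM + 97 min = 8:14 AM.
From 8:14 AM to 8:59 AM is 45 minutes.

45 minutes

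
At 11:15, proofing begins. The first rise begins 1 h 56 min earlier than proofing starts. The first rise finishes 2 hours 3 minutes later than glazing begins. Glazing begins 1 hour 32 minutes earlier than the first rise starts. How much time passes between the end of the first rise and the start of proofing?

The first rise starts at 11:15 − 116 min = 09:19.
Glazing starts at 09:19 − 92 min = 07:47.
The first rise ends at 07:47 + 123 min = 09:50.
From 09:50 to 11:15 is 85 minutes.

85 minutes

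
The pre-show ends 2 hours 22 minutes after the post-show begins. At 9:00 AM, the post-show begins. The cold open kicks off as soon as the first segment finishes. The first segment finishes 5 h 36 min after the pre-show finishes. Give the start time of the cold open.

The pre-show ends at 9:00 AM + 142 min = 11:22 AM.
The first segment ends at 11:22 AM + 336 min = 4:58 PM.
So the cold open starts at 4:58 PM.

4:58 PM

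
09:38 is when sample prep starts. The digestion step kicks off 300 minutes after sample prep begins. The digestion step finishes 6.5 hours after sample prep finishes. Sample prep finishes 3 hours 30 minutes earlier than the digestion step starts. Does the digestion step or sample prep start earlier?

sample prep

The digestion step starts at 09:38 + 300 min = 14:38.
The digestion step starts at 14:38 and sample prep starts at 09:38, so sample prep is first.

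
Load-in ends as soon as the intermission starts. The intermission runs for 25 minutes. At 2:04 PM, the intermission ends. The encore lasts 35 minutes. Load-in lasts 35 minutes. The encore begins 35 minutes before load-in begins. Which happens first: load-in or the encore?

the encore

The intermission starts at 2:04 PM − 25 min = 1:39 PM.
So load-in ends at 1:39 PM.
Load-in starts at 1:39 PM − 35 min = 1:04 PM.
The encore starts at 1:04 PM − 35 min = 12:29 PM.
Load-in starts at 1:04 PM and the encore starts at 12:29 PM, so the encore is first.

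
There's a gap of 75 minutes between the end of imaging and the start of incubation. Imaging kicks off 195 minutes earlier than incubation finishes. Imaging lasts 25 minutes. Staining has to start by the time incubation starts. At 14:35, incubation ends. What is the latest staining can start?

13:00

Imaging starts at 14:35 − 195 min = 11:20.
Imaging ends at 11:20 + 25 min = 11:45.
Incubation starts at 11:45 + 75 min = 13:00.
Staining is bounded by incubation, so the latest it can start is 13:00.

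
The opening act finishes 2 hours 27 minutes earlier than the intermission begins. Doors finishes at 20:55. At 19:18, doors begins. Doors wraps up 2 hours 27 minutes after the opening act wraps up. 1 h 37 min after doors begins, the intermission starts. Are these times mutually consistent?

The intermission starts at 19:18 + 97 min = 20:55.
The opening act ends at 20:55 − 147 min = 18:28.
Doors ends at 18:28 + 147 min = 20:55.
That matches the stated 20:55, so the schedule is consistent.

Yes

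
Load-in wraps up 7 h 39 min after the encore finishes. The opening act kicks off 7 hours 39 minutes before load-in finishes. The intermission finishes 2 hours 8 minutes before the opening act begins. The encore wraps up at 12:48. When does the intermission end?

Load-in ends at 12:48 + 459 min = 20:27.
The opening act starts at 20:27 − 459 min = 12:48.
The intermission ends at 12:48 − 128 min = 10:40.

10:40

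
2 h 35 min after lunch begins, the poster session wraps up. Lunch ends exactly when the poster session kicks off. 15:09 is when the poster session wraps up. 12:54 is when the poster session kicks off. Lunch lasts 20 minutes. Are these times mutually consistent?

Yes

Lunch ends at 12:54.
Lunch starts at 12:54 − 20 min = 12:34.
The poster session ends at 12:34 + 155 min = 15:09.
That matches the stated 15:09, so the schedule is consistent.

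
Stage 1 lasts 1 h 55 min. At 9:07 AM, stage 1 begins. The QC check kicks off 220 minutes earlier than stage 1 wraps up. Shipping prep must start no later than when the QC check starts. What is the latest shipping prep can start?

7:22 AM

Stage 1 ends at 9:07 AM + 115 min = 11:02 AM.
The QC check starts at 11:02 AM − 220 min = 7:22 AM.
Shipping prep is bounded by the QC check, so the latest it can start is 7:22 AM.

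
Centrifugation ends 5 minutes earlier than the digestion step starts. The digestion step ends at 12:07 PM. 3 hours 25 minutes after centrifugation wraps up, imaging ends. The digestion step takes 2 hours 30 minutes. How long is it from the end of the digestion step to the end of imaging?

The digestion step starts at 12:07 PM − 150 min = 9:37 AM.
Centrifugation ends at 9:37 AM − 5 min = 9:32 AM.
Imaging ends at 9:32 AM + 205 min = 12:57 PM.
From 12:07 PM to 12:57 PM is 50 minutes.

50 minutes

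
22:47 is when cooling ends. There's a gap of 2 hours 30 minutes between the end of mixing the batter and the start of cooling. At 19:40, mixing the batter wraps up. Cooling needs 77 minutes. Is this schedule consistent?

Cooling starts at 19:40 + 150 min = 22:10.
Cooling ends at 22:10 + 77 min = 23:27.
But cooling is also said to end at 22:47 — a 40-minute conflict.

No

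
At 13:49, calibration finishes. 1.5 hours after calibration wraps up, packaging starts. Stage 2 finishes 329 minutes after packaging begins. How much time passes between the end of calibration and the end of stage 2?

Packaging starts at 13:49 + 90 min = 15:19.
Stage 2 ends at 15:19 + 329 min = 20:48.
From 13:49 to 20:48 is 6 h 59 min.

6 h 59 min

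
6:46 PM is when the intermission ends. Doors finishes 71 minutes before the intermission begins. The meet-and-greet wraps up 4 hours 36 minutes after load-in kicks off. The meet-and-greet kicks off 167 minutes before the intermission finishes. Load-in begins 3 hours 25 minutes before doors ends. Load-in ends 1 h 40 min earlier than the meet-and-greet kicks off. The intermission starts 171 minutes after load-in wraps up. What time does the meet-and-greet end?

The meet-and-greet starts at 6:46 PM − 167 min = 3:59 PM.
Load-in ends at 3:59 PM − 100 min = 2:19 PM.
The intermission starts at 2:19 PM + 171 min = 5:10 PM.
Doors ends at 5:10 PM − 71 min = 3:59 PM.
Load-in starts at 3:59 PM − 205 min = 12:34 PM.
The meet-and-greet ends at 12:34 PM + 276 min = 5:10 PM.

5:10 PM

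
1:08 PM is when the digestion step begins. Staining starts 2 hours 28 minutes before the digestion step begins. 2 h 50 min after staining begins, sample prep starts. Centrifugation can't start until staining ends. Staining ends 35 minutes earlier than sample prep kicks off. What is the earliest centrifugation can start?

Staining starts at 1:08 PM − 148 min = 10:40 AM.
Sample prep starts at 10:40 AM + 170 min = 1:30 PM.
Staining ends at 1:30 PM − 35 min = 12:55 PM.
Centrifugation is bounded by staining, so the earliest it can start is 12:55 PM.

12:55 PM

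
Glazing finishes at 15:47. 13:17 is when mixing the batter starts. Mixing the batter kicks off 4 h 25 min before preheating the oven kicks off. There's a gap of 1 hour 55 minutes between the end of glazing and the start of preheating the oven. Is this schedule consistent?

Yes

Preheating the oven starts at 15:47 + 115 min = 17:42.
Mixing the batter starts at 17:42 − 265 min = 13:17.
That matches the stated 13:17, so the schedule is consistent.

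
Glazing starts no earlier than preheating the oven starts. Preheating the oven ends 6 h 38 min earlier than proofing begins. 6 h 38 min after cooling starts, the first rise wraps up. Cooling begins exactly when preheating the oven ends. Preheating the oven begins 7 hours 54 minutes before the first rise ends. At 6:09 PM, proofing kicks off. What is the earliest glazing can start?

Preheating the oven ends at 6:09 PM − 398 min = 11:31 AM.
So cooling starts at 11:31 AM.
The first rise ends at 11:31 AM + 398 min = 6:09 PM.
Preheating the oven starts at 6:09 PM − 474 min = 10:15 AM.
Glazing is bounded by preheating the oven, so the earliest it can start is 10:15 AM.

10:15 AM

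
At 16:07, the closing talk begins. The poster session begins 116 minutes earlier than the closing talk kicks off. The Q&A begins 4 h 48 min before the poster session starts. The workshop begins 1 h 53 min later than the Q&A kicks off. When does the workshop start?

11:16

The poster session starts at 16:07 − 116 min = 14:11.
The Q&A starts at 14:11 − 288 min = 09:23.
The workshop starts at 09:23 + 113 min = 11:16.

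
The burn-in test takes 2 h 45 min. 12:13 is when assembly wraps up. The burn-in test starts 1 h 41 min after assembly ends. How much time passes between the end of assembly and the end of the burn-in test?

The burn-in test starts at 12:13 + 101 min = 13:54.
The burn-in test ends at 13:54 + 165 min = 16:39.
From 12:13 to 16:39 is 4 h 26 min.

4 h 26 min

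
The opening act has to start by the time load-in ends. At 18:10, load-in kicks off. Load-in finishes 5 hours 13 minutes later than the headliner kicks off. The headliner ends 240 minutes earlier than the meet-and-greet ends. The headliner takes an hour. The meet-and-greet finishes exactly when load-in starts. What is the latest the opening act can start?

The meet-and-greet ends at 18:10.
The headliner ends at 18:10 − 240 min = 14:10.
The headliner starts at 14:10 − 60 min = 13:10.
Load-in ends at 13:10 + 313 min = 18:23.
The opening act is bounded by load-in, so the latest it can start is 18:23.

18:23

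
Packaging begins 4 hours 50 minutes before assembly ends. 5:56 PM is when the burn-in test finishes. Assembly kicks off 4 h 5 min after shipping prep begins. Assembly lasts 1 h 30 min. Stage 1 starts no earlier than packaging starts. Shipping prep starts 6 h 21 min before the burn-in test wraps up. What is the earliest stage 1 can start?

12:20 PM

Shipping prep starts at 5:56 PM − 381 min = 11:35 AM.
Assembly starts at 11:35 AM + 245 min = 3:40 PM.
Assembly ends at 3:40 PM + 90 min = 5:10 PM.
Packaging starts at 5:10 PM − 290 min = 12:20 PM.
Stage 1 is bounded by packaging, so the earliest it can start is 12:20 PM.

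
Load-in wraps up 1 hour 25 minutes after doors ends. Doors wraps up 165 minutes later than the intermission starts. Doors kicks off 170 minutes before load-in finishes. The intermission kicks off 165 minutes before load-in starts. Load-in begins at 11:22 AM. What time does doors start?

The intermission starts at 11:22 AM − 165 min = 8:37 AM.
Doors ends at 8:37 AM + 165 min = 11:22 AM.
Load-in ends at 11:22 AM + 85 min = 12:47 PM.
Doors starts at 12:47 PM − 170 min = 9:57 AM.

9:57 AM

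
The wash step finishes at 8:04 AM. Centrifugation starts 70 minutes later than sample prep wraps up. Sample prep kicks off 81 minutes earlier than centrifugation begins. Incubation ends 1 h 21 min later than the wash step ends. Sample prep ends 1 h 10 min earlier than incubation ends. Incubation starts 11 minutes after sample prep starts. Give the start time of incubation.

Incubation ends at 8:04 AM + 81 min = 9:25 AM.
Sample prep ends at 9:25 AM − 70 min = 8:15 AM.
Centrifugation starts at 8:15 AM + 70 min = 9:25 AM.
Sample prep starts at 9:25 AM − 81 min = 8:04 AM.
Incubation starts at 8:04 AM + 11 min = 8:15 AM.

8:15 AM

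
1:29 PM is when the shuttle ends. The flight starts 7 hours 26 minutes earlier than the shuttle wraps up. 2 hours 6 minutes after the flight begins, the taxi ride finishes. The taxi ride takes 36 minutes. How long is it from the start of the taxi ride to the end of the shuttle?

5 h 56 min

The flight starts at 1:29 PM − 446 min = 6:03 AM.
The taxi ride ends at 6:03 AM + 126 min = 8:09 AM.
The taxi ride starts at 8:09 AM − 36 min = 7:33 AM.
From 7:33 AM to 1:29 PM is 5 h 56 min.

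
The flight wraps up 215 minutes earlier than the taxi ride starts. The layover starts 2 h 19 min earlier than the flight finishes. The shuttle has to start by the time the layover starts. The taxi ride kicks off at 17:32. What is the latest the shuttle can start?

The flight ends at 17:32 − 215 min = 13:57.
The layover starts at 13:57 − 139 min = 11:38.
The shuttle is bounded by the layover, so the latest it can start is 11:38.

11:38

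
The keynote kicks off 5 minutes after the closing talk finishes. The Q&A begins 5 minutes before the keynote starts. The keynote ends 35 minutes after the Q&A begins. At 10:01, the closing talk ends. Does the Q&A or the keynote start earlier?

The keynote starts at 10:01 + 5 min = 10:06.
The Q&A starts at 10:06 − 5 min = 10:01.
The Q&A starts at 10:01 and the keynote starts at 10:06, so the Q&A is first.

the Q&A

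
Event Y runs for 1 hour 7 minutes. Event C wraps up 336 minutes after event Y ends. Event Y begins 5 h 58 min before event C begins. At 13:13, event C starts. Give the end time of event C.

Event Y starts at 13:13 − 358 min = 07:15.
Event Y ends at 07:15 + 67 min = 08:22.
Event C ends at 08:22 + 336 min = 13:58.

13:58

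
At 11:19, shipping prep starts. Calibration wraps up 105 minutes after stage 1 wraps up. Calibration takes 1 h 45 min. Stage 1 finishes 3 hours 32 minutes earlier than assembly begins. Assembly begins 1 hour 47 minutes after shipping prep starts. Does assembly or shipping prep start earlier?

Assembly starts at 11:19 + 107 min = 13:06.
Assembly starts at 13:06 and shipping prep starts at 11:19, so shipping prep is first.

shipping prep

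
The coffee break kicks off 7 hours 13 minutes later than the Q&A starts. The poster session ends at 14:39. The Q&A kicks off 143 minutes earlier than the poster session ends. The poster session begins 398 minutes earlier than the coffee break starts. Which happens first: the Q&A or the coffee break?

The Q&A starts at 14:39 − 143 min = 12:16.
The coffee break starts at 12:16 + 433 min = 19:29.
The Q&A starts at 12:16 and the coffee break starts at 19:29, so the Q&A is first.

the Q&A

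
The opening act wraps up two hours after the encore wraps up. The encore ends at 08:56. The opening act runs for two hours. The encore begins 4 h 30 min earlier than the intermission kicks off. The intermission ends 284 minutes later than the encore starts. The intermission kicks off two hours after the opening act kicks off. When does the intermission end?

The opening act ends at 08:56 + 120 min = 10:56.
The opening act starts at 10:56 − 120 min = 08:56.
The intermission starts at 08:56 + 120 min = 10:56.
The encore starts at 10:56 − 270 min = 06:26.
The intermission ends at 06:26 + 284 min = 11:10.

11:10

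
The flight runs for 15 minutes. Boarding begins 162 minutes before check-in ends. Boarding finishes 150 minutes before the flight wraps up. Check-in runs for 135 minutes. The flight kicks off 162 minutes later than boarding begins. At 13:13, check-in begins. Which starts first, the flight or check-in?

Check-in ends at 13:13 + 135 min = 15:28.
Boarding starts at 15:28 − 162 min = 12:46.
The flight starts at 12:46 + 162 min = 15:28.
The flight starts at 15:28 and check-in starts at 13:13, so check-in is first.

check-in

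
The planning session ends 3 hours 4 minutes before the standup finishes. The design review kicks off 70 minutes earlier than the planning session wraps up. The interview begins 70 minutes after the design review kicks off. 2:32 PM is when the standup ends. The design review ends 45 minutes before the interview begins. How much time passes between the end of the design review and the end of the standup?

3 hours 49 minutes

The planning session ends at 2:32 PM − 184 min = 11:28 AM.
The design review starts at 11:28 AM − 70 min = 10:18 AM.
The interview starts at 10:18 AM + 70 min = 11:28 AM.
The design review ends at 11:28 AM − 45 min = 10:43 AM.
From 10:43 AM to 2:32 PM is 3 hours 49 minutes.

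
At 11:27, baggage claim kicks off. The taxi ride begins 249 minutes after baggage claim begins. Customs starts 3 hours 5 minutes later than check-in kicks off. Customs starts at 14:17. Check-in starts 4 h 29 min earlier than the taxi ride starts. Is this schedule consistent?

The taxi ride starts at 11:27 + 249 min = 15:36.
Check-in starts at 15:36 − 269 min = 11:07.
Customs starts at 11:07 + 185 min = 14:12.
But customs is also said to start at 14:17 — a 5-minute conflict.

No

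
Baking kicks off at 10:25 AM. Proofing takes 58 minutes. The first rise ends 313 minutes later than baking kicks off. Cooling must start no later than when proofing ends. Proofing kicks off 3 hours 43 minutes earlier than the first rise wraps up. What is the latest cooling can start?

12:53 PM

The first rise ends at 10:25 AM + 313 min = 3:38 PM.
Proofing starts at 3:38 PM − 223 min = 11:55 AM.
Proofing ends at 11:55 AM + 58 min = 12:53 PM.
Cooling is bounded by proofing, so the latest it can start is 12:53 PM.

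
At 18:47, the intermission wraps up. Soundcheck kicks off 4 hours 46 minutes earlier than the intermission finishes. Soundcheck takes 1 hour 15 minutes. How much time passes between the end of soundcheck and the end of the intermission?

3 hours 31 minutes

Soundcheck starts at 18:47 − 286 min = 14:01.
Soundcheck ends at 14:01 + 75 min = 15:16.
From 15:16 to 18:47 is 3 hours 31 minutes.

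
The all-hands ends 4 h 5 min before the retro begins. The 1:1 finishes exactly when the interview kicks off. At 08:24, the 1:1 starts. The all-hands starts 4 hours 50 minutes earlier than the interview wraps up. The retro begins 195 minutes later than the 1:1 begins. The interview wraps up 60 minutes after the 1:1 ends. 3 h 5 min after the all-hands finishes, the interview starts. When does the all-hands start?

The retro starts at 08:24 + 195 min = 11:39.
The all-hands ends at 11:39 − 245 min = 07:34.
The interview starts at 07:34 + 185 min = 10:39.
So the 1:1 ends at 10:39.
The interview ends at 10:39 + 60 min = 11:39.
The all-hands starts at 11:39 − 290 min = 06:49.

06:49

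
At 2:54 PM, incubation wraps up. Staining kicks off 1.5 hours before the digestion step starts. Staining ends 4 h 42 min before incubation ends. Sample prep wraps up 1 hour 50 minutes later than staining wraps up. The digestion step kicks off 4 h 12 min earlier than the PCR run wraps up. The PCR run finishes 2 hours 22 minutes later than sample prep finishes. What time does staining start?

8:42 AM

Staining ends at 2:54 PM − 282 min = 10:12 AM.
Sample prep ends at 10:12 AM + 110 min = 12:02 PM.
The PCR run ends at 12:02 PM + 142 min = 2:24 PM.
The digestion step starts at 2:24 PM − 252 min = 10:12 AM.
Staining starts at 10:12 AM − 90 min = 8:42 AM.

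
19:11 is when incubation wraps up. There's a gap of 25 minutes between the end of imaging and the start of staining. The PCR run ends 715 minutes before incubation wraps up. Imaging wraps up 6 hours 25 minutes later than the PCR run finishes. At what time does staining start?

The PCR run ends at 19:11 − 715 min = 07:16.
Imaging ends at 07:16 + 385 min = 13:41.
Staining starts at 13:41 + 25 min = 14:06.

14:06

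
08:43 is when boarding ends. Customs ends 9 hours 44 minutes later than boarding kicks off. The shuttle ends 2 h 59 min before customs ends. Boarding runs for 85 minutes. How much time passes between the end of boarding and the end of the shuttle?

5 h 20 min

Boarding starts at 08:43 − 85 min = 07:18.
Customs ends at 07:18 + 584 min = 17:02.
The shuttle ends at 17:02 − 179 min = 14:03.
From 08:43 to 14:03 is 5 h 20 min.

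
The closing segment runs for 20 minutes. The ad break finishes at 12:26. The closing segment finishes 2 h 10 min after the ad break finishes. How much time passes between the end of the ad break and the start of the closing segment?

The closing segment ends at 12:26 + 130 min = 14:36.
The closing segment starts at 14:36 − 20 min = 14:16.
From 12:26 to 14:16 is 110 minutes.

110 minutes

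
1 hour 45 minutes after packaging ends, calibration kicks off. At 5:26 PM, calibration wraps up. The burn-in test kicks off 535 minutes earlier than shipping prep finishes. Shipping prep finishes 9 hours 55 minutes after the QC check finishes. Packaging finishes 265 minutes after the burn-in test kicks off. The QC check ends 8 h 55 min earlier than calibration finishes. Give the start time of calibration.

3:41 PM

The QC check ends at 5:26 PM − 535 min = 8:31 AM.
Shipping prep ends at 8:31 AM + 595 min = 6:26 PM.
The burn-in test starts at 6:26 PM − 535 min = 9:31 AM.
Packaging ends at 9:31 AM + 265 min = 1:56 PM.
Calibration starts at 1:56 PM + 105 min = 3:41 PM.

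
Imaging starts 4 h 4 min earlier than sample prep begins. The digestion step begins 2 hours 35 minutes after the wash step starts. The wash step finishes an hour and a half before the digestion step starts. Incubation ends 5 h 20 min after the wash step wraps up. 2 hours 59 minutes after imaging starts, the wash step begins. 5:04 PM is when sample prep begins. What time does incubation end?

Imaging starts at 5:04 PM − 244 min = 1:00 PM.
The wash step starts at 1:00 PM + 179 min = 3:59 PM.
The digestion step starts at 3:59 PM + 155 min = 6:34 PM.
The wash step ends at 6:34 PM − 90 min = 5:04 PM.
Incubation ends at 5:04 PM + 320 min = 10:24 PM.

10:24 PM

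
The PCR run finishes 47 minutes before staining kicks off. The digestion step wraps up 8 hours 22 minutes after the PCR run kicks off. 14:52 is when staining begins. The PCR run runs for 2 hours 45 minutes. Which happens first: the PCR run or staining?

the PCR run

The PCR run ends at 14:52 − 47 min = 14:05.
The PCR run starts at 14:05 − 165 min = 11:20.
The PCR run starts at 11:20 and staining starts at 14:52, so the PCR run is first.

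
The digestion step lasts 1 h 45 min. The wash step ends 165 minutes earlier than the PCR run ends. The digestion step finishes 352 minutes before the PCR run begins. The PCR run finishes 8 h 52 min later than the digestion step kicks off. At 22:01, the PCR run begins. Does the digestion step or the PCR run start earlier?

the digestion step

The digestion step ends at 22:01 − 352 min = 16:09.
The digestion step starts at 16:09 − 105 min = 14:24.
The digestion step starts at 14:24 and the PCR run starts at 22:01, so the digestion step is first.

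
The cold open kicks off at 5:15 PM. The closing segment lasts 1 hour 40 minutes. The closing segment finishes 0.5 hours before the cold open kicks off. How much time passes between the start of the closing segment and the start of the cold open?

2 hours 10 minutes

The closing segment ends at 5:15 PM − 30 min = 4:45 PM.
The closing segment starts at 4:45 PM − 100 min = 3:05 PM.
From 3:05 PM to 5:15 PM is 2 hours 10 minutes.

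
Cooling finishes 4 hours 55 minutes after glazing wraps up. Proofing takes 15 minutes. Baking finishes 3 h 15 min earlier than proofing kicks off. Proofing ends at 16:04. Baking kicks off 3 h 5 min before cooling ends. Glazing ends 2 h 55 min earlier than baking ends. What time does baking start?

Proofing starts at 16:04 − 15 min = 15:49.
Baking ends at 15:49 − 195 min = 12:34.
Glazing ends at 12:34 − 175 min = 09:39.
Cooling ends at 09:39 + 295 min = 14:34.
Baking starts at 14:34 − 185 min = 11:29.

11:29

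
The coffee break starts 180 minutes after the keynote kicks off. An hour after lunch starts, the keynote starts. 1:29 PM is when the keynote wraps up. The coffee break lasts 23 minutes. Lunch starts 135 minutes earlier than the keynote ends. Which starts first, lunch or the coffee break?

lunch

Lunch starts at 1:29 PM − 135 min = 11:14 AM.
The keynote starts at 11:14 AM + 60 min = 12:14 PM.
The coffee break starts at 12:14 PM + 180 min = 3:14 PM.
Lunch starts at 11:14 AM and the coffee break starts at 3:14 PM, so lunch is first.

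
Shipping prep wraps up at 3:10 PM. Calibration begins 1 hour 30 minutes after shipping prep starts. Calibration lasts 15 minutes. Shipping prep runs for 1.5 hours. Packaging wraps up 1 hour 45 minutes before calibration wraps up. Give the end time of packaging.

Shipping prep starts at 3:10 PM − 90 min = 1:40 PM.
Calibration starts at 1:40 PM + 90 min = 3:10 PM.
Calibration ends at 3:10 PM + 15 min = 3:25 PM.
Packaging ends at 3:25 PM − 105 min = 1:40 PM.

1:40 PM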